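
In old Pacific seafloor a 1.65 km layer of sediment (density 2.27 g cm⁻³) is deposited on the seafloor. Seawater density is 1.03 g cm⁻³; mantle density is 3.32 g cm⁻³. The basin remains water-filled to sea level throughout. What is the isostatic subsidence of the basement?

Submarine loading: the sediment displaces seawater, and the subsidence is in turn flooded, so s (ρ_m − ρ_w) = t (ρ_sed − ρ_w).
s = 1.65 km × (2.27 − 1.03) / (3.32 − 1.03) = 0.893 km.

0.893 km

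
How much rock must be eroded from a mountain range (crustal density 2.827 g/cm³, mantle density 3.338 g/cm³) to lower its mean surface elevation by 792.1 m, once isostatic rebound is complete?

Net drop Δ = e − u = e − e ρ_c/ρ_m = e (ρ_m − ρ_c)/ρ_m.
e = Δ ρ_m/(ρ_m − ρ_c) = 792.1 m × 3.338/0.511 = 5170 m.

5170 m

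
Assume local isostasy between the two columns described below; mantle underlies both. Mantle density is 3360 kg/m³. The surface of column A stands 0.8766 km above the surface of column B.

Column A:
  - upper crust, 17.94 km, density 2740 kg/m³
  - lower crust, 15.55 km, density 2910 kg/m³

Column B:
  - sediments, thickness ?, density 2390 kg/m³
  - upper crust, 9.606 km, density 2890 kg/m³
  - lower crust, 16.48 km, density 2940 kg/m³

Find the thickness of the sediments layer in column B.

3.85 km

Take the compensation level at the base of the deeper column (depth z_c below the surface of column A) and equate Σ ρ_i t_i down to z_c; mantle fills any gap and the z_c terms cancel.
Column A: 17.94×2740 + 15.55×2910 + (z_c − 33.49)×3360
Column B: 0.8766×0 + x×2390 + 9.606×2890 + 16.48×2940 + (z_c − 0.8766 − 26.086 − x)×3360
The z_c×3360 term appears on both sides and cancels. Collect the known terms of each column as K = Σ(ρt)_known − 3360 × (depth of known layers): K_A = 94406.1 − 3360×33.49 = −18120.3; K_B = 76212.54 − 3360×(0.8766 + 26.086) = −14381.796.
Balance: K_A = K_B − x×(3360 − 2390), so x = (K_B − K_A)/(3360 − 2390) = 3738.5/970 = 3.85 km.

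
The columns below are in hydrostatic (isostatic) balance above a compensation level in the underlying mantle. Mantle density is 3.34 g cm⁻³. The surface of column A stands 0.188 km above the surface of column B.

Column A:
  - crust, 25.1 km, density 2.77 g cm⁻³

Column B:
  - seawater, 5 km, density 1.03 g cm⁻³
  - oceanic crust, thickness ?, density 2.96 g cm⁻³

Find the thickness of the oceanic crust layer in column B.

5.6 km

Take the compensation level at the base of the deeper column (depth z_c below the surface of column A) and equate Σ ρ_i t_i down to z_c; mantle fills any gap and the z_c terms cancel.
Column A: 25.1×2.77 + (z_c − 25.1)×3.34
Column B: 0.188×0 + 5×1.03 + x×2.96 + (z_c − 0.188 − 5 − x)×3.34
The z_c×3.34 term appears on both sides and cancels. Collect the known terms of each column as K = Σ(ρt)_known − 3.34 × (depth of known layers): K_A = 69.527 − 3.34×25.1 = −14.307; K_B = 5.15 − 3.34×(0.188 + 5) = −12.17792.
Balance: K_A = K_B − x×(3.34 − 2.96), so x = (K_B − K_A)/(3.34 − 2.96) = 2.12908/0.38 = 5.6 km.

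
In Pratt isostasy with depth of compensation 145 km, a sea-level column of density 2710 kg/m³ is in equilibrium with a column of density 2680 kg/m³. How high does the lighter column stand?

ρ_ref D = ρ (D + h) → h = D (ρ_ref − ρ)/ρ.
h = 145 km × (2710 − 2680)/2680 = 1.62 km.

1.62 km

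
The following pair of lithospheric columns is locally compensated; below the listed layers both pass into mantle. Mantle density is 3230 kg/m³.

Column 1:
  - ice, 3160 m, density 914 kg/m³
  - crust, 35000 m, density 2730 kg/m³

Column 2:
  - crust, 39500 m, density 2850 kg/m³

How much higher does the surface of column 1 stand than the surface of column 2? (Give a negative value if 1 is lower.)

For any compensation level in the mantle, the mantle terms cancel and isostasy reduces to e = (Σt_1 − Σt_2) − (Σ(ρt)_1 − Σ(ρt)_2) / ρ_m.
Σt_1 = 38160 m; Σt_2 = 39500 m; Σ(ρt)_1 = 98438240; Σ(ρt)_2 = 112575000 (in m·kg/m³).
e = (38160 − 39500) − (98438240 − 112575000) / 3230 = 3040 m.

3040 m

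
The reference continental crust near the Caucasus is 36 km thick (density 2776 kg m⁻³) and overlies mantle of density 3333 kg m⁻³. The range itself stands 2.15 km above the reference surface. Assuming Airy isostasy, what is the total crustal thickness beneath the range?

48.9 km

Root depth r = h ρ_c / (ρ_m − ρ_c) = 2.15 km × 2776 / 557 = 10.72 km.
Total thickness = T + h + r = 36 km + 2.15 km + 10.72 km = 48.9 km.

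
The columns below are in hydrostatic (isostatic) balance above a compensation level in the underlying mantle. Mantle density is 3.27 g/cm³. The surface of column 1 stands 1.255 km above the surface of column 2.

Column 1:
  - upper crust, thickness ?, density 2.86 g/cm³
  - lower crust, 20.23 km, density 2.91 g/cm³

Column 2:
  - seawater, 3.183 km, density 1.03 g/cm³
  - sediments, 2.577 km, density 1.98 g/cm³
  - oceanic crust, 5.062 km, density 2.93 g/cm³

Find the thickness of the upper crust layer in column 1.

21.9 km

Take the compensation level at the base of the deeper column (depth z_c below the surface of column 1) and equate Σ ρ_i t_i down to z_c; mantle fills any gap and the z_c terms cancel.
Column 1: x×2.86 + 20.23×2.91 + (z_c − 20.23 − x)×3.27
Column 2: 1.255×0 + 3.183×1.03 + 2.577×1.98 + 5.062×2.93 + (z_c − 1.255 − 10.822)×3.27
The z_c×3.27 term appears on both sides and cancels. Collect the known terms of each column as K = Σ(ρt)_known − 3.27 × (depth of known layers): K_1 = 58.8693 − 3.27×20.23 = −7.2828; K_2 = 23.21261 − 3.27×(1.255 + 10.822) = −16.27918.
Balance: K_1 − x×(3.27 − 2.86) = K_2, so x = (K_1 − K_2)/(3.27 − 2.86) = 8.99638/0.41 = 21.9 km.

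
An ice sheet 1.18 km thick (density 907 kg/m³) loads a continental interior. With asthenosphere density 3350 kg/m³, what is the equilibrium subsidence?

0.319 km

Isostatic balance requires: the ice load ρ_ice t is balanced by mantle displaced below, ρ_m s.
s = t ρ_ice / ρ_m = 1.18 km × 907/3350 = 0.319 km.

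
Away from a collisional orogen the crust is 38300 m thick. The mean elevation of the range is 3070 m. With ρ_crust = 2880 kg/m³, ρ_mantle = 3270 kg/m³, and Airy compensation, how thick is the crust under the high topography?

64000 m

Root depth r = h ρ_c / (ρ_m − ρ_c) = 3070 m × 2880 / 390 = 22670 m.
Total thickness = T + h + r = 38300 m + 3070 m + 22670 m = 64000 m.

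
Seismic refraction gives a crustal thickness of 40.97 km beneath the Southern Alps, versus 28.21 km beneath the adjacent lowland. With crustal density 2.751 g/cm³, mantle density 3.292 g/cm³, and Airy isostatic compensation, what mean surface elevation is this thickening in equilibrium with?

2.1 km

Excess crust Δ = 40.97 km − 28.21 km = 12.76 km, split between elevation h and root r with h + r = Δ.
Airy balance ρ_c h = (ρ_m − ρ_c) r gives r = h ρ_c/(ρ_m − ρ_c), so h (1 + ρ_c/(ρ_m − ρ_c)) = Δ, i.e. h = Δ (ρ_m − ρ_c)/ρ_m.
h = 12.76 km × 0.541/3.292 = 2.1 km.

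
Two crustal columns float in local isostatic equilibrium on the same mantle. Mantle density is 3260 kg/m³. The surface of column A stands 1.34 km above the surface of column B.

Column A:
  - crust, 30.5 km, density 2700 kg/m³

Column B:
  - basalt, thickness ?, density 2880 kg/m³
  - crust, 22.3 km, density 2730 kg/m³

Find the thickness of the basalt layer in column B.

2.35 km

Take the compensation level at the base of the deeper column (depth z_c below the surface of column A) and equate Σ ρ_i t_i down to z_c; mantle fills any gap and the z_c terms cancel.
Column A: 30.5×2700 + (z_c − 30.5)×3260
Column B: 1.34×0 + x×2880 + 22.3×2730 + (z_c − 1.34 − 22.3 − x)×3260
The z_c×3260 term appears on both sides and cancels. Collect the known terms of each column as K = Σ(ρt)_known − 3260 × (depth of known layers): K_A = 82350 − 3260×30.5 = −17080; K_B = 60879 − 3260×(1.34 + 22.3) = −16187.4.
Balance: K_A = K_B − x×(3260 − 2880), so x = (K_B − K_A)/(3260 − 2880) = 892.6/380 = 2.35 km.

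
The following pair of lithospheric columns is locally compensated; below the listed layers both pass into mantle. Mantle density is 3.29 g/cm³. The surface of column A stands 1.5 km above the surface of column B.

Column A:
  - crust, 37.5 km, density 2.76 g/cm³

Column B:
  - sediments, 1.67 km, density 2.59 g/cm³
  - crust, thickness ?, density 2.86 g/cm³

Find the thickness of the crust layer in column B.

32 km

Take the compensation level at the base of the deeper column (depth z_c below the surface of column A) and equate Σ ρ_i t_i down to z_c; mantle fills any gap and the z_c terms cancel.
Column A: 37.5×2.76 + (z_c − 37.5)×3.29
Column B: 1.5×0 + 1.67×2.59 + x×2.86 + (z_c − 1.5 − 1.67 − x)×3.29
The z_c×3.29 term appears on both sides and cancels. Collect the known terms of each column as K = Σ(ρt)_known − 3.29 × (depth of known layers): K_A = 103.5 − 3.29×37.5 = −19.875; K_B = 4.3253 − 3.29×(1.5 + 1.67) = −6.104.
Balance: K_A = K_B − x×(3.29 − 2.86), so x = (K_B − K_A)/(3.29 − 2.86) = 13.771/0.43 = 32 km.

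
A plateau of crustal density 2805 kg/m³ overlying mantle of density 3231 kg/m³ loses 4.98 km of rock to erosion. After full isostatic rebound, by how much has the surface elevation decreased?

0.657 km

Rebound u = e ρ_c/ρ_m = 4.98 km × 2805/3231 = 4.323 km.
Net surface drop = e − u = 4.98 km − 4.323 km = e (ρ_m − ρ_c)/ρ_m = 0.657 km.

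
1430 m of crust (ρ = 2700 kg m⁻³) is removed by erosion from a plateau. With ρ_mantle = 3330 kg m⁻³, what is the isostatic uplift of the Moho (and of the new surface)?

Unloading: uplift u = e ρ_c/ρ_m = 1430 m × 2700/3330 = 1160 m.

1160 m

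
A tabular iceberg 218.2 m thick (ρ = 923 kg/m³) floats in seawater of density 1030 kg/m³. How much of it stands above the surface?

22.7 m

Floating equilibrium: submerged depth d = t ρ_obj/ρ_fluid = 218.2 m × 923/1030 = 195.5 m.
Freeboard = t − d = 218.2 m − 195.5 m = 22.7 m.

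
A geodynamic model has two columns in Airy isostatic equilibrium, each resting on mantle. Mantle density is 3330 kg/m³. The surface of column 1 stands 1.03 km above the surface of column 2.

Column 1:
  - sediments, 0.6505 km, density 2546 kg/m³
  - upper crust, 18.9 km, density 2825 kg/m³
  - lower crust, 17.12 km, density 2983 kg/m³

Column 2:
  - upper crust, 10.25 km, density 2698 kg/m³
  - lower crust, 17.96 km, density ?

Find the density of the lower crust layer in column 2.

Take the compensation level at the base of the deeper column (depth z_c below the surface of column 1) and equate Σ ρ_i t_i down to z_c; mantle fills any gap and the z_c terms cancel.
Column 1: 0.6505×2546 + 18.9×2825 + 17.12×2983 + (z_c − 36.6705)×3330
Column 2: 1.03×0 + 10.25×2698 + 17.96×ρ + (z_c − 1.03 − 28.21)×3330
The z_c×3330 term appears on both sides and cancels. Collect the known terms of each column as K = Σ(ρt)_known − 3330 × (depth of known layers): K_1 = 106117.633 − 3330×36.6705 = −15995.132; K_2 = 27654.5 − 3330×(1.03 + 28.21) = −69714.7.
Balance: K_1 = K_2 + 17.96×ρ, so ρ = (K_1 − K_2)/17.96 = 53719.6/17.96 = 2990 kg/m³.

2990 kg/m³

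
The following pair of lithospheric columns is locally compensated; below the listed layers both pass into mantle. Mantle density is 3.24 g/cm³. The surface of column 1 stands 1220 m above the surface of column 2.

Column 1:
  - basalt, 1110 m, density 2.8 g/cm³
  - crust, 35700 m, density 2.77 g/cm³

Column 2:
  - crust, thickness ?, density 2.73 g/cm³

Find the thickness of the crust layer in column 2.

26100 m

Take the compensation level at the base of the deeper column (depth z_c below the surface of column 1) and equate Σ ρ_i t_i down to z_c; mantle fills any gap and the z_c terms cancel.
Column 1: 1110×2.8 + 35700×2.77 + (z_c − 36810)×3.24
Column 2: 1220×0 + x×2.73 + (z_c − 1220 − 0 − x)×3.24
The z_c×3.24 term appears on both sides and cancels. Collect the known terms of each column as K = Σ(ρt)_known − 3.24 × (depth of known layers): K_1 = 101997 − 3.24×36810 = −17267.4; K_2 = 0 − 3.24×(1220 + 0) = −3952.8.
Balance: K_1 = K_2 − x×(3.24 − 2.73), so x = (K_2 − K_1)/(3.24 − 2.73) = 13314.6/0.51 = 26100 m.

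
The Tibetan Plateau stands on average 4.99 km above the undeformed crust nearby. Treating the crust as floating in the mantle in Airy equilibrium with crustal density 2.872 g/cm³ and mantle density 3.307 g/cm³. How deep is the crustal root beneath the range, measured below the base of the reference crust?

32.9 km

In Airy isostatic equilibrium: the weight of the topography is balanced by the buoyancy of the root, ρ_c h = (ρ_m − ρ_c) r.
r = h · ρ_c / (ρ_m − ρ_c) = 4.99 km × 2.872 / (3.307 − 2.872) = 32.9 km.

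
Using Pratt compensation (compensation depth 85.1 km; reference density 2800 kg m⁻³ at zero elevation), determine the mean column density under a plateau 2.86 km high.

Pratt balance: ρ_ref D = ρ (D + h).
ρ = ρ_ref D/(D + h) = 2800 × 85.1 km/(85.1 km + 2.86 km) = 2710 kg m⁻³.

2710 kg m⁻³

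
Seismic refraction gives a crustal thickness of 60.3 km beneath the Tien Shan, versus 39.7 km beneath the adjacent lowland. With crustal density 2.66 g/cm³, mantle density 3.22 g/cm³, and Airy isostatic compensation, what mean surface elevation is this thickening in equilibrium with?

3.58 km

Excess crust Δ = 60.3 km − 39.7 km = 20.6 km, split between elevation h and root r with h + r = Δ.
Airy balance ρ_c h = (ρ_m − ρ_c) r gives r = h ρ_c/(ρ_m − ρ_c), so h (1 + ρ_c/(ρ_m − ρ_c)) = Δ, i.e. h = Δ (ρ_m − ρ_c)/ρ_m.
h = 20.6 km × 0.56/3.22 = 3.58 km.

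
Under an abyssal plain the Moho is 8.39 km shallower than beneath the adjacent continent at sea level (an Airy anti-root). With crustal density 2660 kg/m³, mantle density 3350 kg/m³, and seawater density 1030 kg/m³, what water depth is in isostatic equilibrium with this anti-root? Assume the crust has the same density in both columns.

3.55 km

Replacing a thickness d of crust by seawater at the top must be balanced by replacing crust with mantle at the base: d (ρ_c − ρ_w) = a (ρ_m − ρ_c).
d = a (ρ_m − ρ_c)/(ρ_c − ρ_w) = 8.39 km × 690/1630 = 3.55 km.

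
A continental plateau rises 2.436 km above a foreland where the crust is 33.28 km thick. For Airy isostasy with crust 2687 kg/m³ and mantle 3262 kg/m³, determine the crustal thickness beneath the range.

Root depth r = h ρ_c / (ρ_m − ρ_c) = 2.436 km × 2687 / 575 = 11.38 km.
Total thickness = T + h + r = 33.28 km + 2.436 km + 11.38 km = 47.1 km.

47.1 km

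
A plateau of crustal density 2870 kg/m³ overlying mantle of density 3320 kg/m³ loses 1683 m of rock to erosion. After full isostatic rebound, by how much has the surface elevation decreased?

Rebound u = e ρ_c/ρ_m = 1683 m × 2870/3320 = 1455 m.
Net surface drop = e − u = 1683 m − 1455 m = e (ρ_m − ρ_c)/ρ_m = 228 m.

228 m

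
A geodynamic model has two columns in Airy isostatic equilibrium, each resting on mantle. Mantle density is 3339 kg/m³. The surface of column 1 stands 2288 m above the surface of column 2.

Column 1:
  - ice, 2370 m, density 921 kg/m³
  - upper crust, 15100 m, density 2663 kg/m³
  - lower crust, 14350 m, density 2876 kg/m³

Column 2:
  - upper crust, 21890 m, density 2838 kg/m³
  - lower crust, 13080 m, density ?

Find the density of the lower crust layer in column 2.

3040 kg/m³

Take the compensation level at the base of the deeper column (depth z_c below the surface of column 1) and equate Σ ρ_i t_i down to z_c; mantle fills any gap and the z_c terms cancel.
Column 1: 2370×921 + 15100×2663 + 14350×2876 + (z_c − 31820)×3339
Column 2: 2288×0 + 21890×2838 + 13080×ρ + (z_c − 2288 − 34970)×3339
The z_c×3339 term appears on both sides and cancels. Collect the known terms of each column as K = Σ(ρt)_known − 3339 × (depth of known layers): K_1 = 83664670 − 3339×31820 = −22582310; K_2 = 62123820 − 3339×(2288 + 34970) = −62280642.
Balance: K_1 = K_2 + 13080×ρ, so ρ = (K_1 − K_2)/13080 = 39698300/13080 = 3040 kg/m³.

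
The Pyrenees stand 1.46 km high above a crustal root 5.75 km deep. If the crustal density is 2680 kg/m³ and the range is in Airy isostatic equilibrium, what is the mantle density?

3360 kg/m³

Airy balance: ρ_c h = (ρ_m − ρ_c) r → ρ_m = ρ_c (1 + h/r).
ρ_m = 2680 × (1 + 1.46 km/5.75 km) = 3360 kg/m³.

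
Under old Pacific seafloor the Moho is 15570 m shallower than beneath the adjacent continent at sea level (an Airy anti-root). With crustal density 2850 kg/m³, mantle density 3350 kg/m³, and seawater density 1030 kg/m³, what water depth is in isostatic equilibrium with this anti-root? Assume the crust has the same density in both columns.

4280 m

Replacing a thickness d of crust by seawater at the top must be balanced by replacing crust with mantle at the base: d (ρ_c − ρ_w) = a (ρ_m − ρ_c).
d = a (ρ_m − ρ_c)/(ρ_c − ρ_w) = 15570 m × 500/1820 = 4280 m.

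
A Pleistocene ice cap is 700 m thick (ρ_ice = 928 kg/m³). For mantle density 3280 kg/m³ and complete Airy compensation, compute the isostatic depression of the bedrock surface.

198 m

In Airy isostatic equilibrium: the ice load ρ_ice t is balanced by mantle displaced below, ρ_m s.
s = t ρ_ice / ρ_m = 700 m × 928/3280 = 198 m.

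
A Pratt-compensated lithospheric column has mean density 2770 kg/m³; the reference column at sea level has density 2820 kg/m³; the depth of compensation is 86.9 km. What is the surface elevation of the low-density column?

1.57 km

ρ_ref D = ρ (D + h) → h = D (ρ_ref − ρ)/ρ.
h = 86.9 km × (2820 − 2770)/2770 = 1.57 km.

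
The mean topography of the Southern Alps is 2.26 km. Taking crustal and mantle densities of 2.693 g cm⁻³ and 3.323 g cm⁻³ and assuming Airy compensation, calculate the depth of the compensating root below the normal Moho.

9.66 km

In Airy isostatic equilibrium: the weight of the topography is balanced by the buoyancy of the root, ρ_c h = (ρ_m − ρ_c) r.
r = h · ρ_c / (ρ_m − ρ_c) = 2.26 km × 2.693 / (3.323 − 2.693) = 9.66 km.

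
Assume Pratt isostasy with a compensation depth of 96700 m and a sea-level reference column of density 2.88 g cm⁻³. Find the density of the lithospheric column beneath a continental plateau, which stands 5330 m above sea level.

Pratt balance: ρ_ref D = ρ (D + h).
ρ = ρ_ref D/(D + h) = 2.88 × 96700 m/(96700 m + 5330 m) = 2.73 g cm⁻³.

2.73 g cm⁻³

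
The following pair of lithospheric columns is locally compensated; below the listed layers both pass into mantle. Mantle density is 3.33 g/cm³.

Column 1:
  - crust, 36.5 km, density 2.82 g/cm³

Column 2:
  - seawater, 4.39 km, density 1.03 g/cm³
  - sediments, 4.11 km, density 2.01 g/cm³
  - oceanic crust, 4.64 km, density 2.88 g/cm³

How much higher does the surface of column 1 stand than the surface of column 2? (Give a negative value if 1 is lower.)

0.302 km

For any compensation level in the mantle, the mantle terms cancel and isostasy reduces to e = (Σt_1 − Σt_2) − (Σ(ρt)_1 − Σ(ρt)_2) / ρ_m.
Σt_1 = 36.5 km; Σt_2 = 13.14 km; Σ(ρt)_1 = 102.93; Σ(ρt)_2 = 26.146 (in km·g/cm³).
e = (36.5 − 13.14) − (102.93 − 26.146) / 3.33 = 0.302 km.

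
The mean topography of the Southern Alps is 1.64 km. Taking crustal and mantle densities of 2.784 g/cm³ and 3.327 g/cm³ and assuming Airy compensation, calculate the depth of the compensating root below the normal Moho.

8.41 km

By Archimedes' principle applied to the lithosphere: the weight of the topography is balanced by the buoyancy of the root, ρ_c h = (ρ_m − ρ_c) r.
r = h · ρ_c / (ρ_m − ρ_c) = 1.64 km × 2.784 / (3.327 − 2.784) = 8.41 km.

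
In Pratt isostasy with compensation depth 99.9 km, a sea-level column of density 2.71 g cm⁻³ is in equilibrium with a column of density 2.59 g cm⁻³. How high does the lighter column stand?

4.63 km

ρ_ref D = ρ (D + h) → h = D (ρ_ref − ρ)/ρ.
h = 99.9 km × (2.71 − 2.59)/2.59 = 4.63 km.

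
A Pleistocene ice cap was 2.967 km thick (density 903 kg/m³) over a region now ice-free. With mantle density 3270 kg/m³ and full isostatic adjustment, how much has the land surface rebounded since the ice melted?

Removing the load lets mantle flow back in; uplift u satisfies ρ_ice t = ρ_m u.
u = t ρ_ice/ρ_m = 2.967 km × 903/3270 = 0.819 km.

0.819 km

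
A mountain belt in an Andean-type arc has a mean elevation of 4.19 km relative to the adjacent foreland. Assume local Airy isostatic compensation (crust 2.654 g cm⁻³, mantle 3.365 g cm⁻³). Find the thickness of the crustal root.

In Airy isostatic equilibrium: the weight of the topography is balanced by the buoyancy of the root, ρ_c h = (ρ_m − ρ_c) r.
r = h · ρ_c / (ρ_m − ρ_c) = 4.19 km × 2.654 / (3.365 − 2.654) = 15.6 km.

15.6 km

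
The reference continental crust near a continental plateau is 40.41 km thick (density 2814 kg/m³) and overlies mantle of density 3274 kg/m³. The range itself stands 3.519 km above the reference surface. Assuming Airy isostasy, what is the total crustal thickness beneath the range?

65.5 km

Root depth r = h ρ_c / (ρ_m − ρ_c) = 3.519 km × 2814 / 460 = 21.53 km.
Total thickness = T + h + r = 40.41 km + 3.519 km + 21.53 km = 65.5 km.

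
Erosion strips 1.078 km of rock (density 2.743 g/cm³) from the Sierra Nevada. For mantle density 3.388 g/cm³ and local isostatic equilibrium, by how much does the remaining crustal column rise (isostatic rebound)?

0.873 km

Unloading: uplift u = e ρ_c/ρ_m = 1.078 km × 2.743/3.388 = 0.873 km.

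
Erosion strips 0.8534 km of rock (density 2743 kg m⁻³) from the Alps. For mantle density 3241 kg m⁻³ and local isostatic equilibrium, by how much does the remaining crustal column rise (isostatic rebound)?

0.722 km

Unloading: uplift u = e ρ_c/ρ_m = 0.8534 km × 2743/3241 = 0.722 km.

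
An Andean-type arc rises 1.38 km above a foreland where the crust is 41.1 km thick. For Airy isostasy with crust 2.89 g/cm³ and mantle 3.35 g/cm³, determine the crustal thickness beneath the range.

Root depth r = h ρ_c / (ρ_m − ρ_c) = 1.38 km × 2.89 / 0.46 = 8.67 km.
Total thickness = T + h + r = 41.1 km + 1.38 km + 8.67 km = 51.1 km.

51.1 km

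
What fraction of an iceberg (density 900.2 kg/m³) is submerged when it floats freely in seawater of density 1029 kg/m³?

Submerged fraction = ρ_obj/ρ_fluid = 900.2/1029 = 0.875.

0.875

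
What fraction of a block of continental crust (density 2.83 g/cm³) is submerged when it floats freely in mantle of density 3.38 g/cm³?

83.7%

Submerged fraction = ρ_obj/ρ_fluid = 2.83/3.38 = 83.7%.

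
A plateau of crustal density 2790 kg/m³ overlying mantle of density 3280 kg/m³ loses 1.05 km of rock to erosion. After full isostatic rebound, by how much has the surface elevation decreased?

Rebound u = e ρ_c/ρ_m = 1.05 km × 2790/3280 = 0.8931 km.
Net surface drop = e − u = 1.05 km − 0.8931 km = e (ρ_m − ρ_c)/ρ_m = 0.157 km.

0.157 km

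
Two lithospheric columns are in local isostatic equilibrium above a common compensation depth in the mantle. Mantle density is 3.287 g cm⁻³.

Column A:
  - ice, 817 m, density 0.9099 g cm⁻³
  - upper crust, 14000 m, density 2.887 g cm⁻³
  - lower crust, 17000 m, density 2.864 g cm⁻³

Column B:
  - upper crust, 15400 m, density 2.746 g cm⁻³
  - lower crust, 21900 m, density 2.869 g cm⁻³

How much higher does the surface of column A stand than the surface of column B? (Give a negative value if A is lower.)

For any compensation level in the mantle, the mantle terms cancel and isostasy reduces to e = (Σt_A − Σt_B) − (Σ(ρt)_A − Σ(ρt)_B) / ρ_m.
Σt_A = 31817 m; Σt_B = 37300 m; Σ(ρt)_A = 89849.3883; Σ(ρt)_B = 105119.5 (in m·g cm⁻³).
e = (31817 − 37300) − (89849.3883 − 105119.5) / 3.287 = −837 m.

−837 m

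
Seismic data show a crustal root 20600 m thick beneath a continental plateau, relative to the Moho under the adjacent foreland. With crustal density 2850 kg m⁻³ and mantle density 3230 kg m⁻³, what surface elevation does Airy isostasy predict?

For local isostatic compensation: ρ_c h = (ρ_m − ρ_c) r.
h = r (ρ_m − ρ_c) / ρ_c = 20600 m × (3230 − 2850) / 2850 = 2750 m.

2750 m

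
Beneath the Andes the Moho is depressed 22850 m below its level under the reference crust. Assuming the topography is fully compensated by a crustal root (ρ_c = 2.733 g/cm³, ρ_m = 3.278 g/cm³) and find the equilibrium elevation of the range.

4560 m

In Airy isostatic equilibrium: ρ_c h = (ρ_m − ρ_c) r.
h = r (ρ_m − ρ_c) / ρ_c = 22850 m × (3.278 − 2.733) / 2.733 = 4560 m.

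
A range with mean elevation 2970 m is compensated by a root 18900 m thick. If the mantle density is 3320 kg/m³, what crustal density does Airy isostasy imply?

2870 kg/m³

ρ_c h = (ρ_m − ρ_c) r → ρ_c (h + r) = ρ_m r → ρ_c = ρ_m r / (h + r).
ρ_c = 3320 × 18900 m / (2970 m + 18900 m) = 2870 kg/m³.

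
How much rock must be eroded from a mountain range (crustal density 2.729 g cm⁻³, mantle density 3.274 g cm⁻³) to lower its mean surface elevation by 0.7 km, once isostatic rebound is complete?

Net drop Δ = e − u = e − e ρ_c/ρ_m = e (ρ_m − ρ_c)/ρ_m.
e = Δ ρ_m/(ρ_m − ρ_c) = 0.7 km × 3.274/0.545 = 4.21 km.

4.21 km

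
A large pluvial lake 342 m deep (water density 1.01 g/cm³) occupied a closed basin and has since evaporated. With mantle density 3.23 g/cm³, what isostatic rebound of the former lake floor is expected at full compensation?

u = d ρ_w/ρ_m = 342 m × 1.01/3.23 = 107 m.

107 m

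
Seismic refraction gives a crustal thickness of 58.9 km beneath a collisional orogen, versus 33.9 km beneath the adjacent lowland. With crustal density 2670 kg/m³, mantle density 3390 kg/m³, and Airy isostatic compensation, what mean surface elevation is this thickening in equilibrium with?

Excess crust Δ = 58.9 km − 33.9 km = 25 km, split between elevation h and root r with h + r = Δ.
Airy balance ρ_c h = (ρ_m − ρ_c) r gives r = h ρ_c/(ρ_m − ρ_c), so h (1 + ρ_c/(ρ_m − ρ_c)) = Δ, i.e. h = Δ (ρ_m − ρ_c)/ρ_m.
h = 25 km × 720/3390 = 5.31 km.

5.31 km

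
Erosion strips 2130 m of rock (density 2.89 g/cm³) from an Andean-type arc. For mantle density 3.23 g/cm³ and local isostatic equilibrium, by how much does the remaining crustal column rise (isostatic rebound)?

Unloading: uplift u = e ρ_c/ρ_m = 2130 m × 2.89/3.23 = 1910 m.

1910 m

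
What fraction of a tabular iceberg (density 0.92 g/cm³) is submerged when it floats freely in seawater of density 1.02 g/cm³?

90.2%

Submerged fraction = ρ_obj/ρ_fluid = 0.92/1.02 = 90.2%.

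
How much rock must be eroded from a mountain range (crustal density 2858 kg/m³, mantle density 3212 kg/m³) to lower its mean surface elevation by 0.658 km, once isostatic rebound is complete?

Net drop Δ = e − u = e − e ρ_c/ρ_m = e (ρ_m − ρ_c)/ρ_m.
e = Δ ρ_m/(ρ_m − ρ_c) = 0.658 km × 3212/354 = 5.97 km.

5.97 km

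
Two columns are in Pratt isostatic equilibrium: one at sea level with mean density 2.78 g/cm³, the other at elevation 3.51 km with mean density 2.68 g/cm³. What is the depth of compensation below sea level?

94.1 km

ρ_ref D = ρ (D + h) → D (ρ_ref − ρ) = ρ h.
D = ρ h/(ρ_ref − ρ) = 2.68 × 3.51 km/(2.78 − 2.68) = 94.1 km.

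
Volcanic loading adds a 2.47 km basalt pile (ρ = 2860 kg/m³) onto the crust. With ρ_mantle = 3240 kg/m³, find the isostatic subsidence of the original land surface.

Subaerial loading: s = t ρ_load / ρ_m.
s = 2.47 km × 2860/3240 = 2.18 km.

2.18 km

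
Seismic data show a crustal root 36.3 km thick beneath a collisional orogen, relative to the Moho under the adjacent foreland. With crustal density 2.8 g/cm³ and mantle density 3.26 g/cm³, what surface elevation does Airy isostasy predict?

By Archimedes' principle applied to the lithosphere: ρ_c h = (ρ_m − ρ_c) r.
h = r (ρ_m − ρ_c) / ρ_c = 36.3 km × (3.26 − 2.8) / 2.8 = 5.96 km.

5.96 km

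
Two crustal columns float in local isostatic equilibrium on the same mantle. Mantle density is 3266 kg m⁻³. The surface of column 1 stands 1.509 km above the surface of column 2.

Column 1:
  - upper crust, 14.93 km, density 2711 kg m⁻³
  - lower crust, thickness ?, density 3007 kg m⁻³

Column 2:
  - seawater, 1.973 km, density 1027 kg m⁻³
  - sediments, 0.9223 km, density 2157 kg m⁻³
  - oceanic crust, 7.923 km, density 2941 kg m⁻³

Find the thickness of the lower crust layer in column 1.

18 km

Take the compensation level at the base of the deeper column (depth z_c below the surface of column 1) and equate Σ ρ_i t_i down to z_c; mantle fills any gap and the z_c terms cancel.
Column 1: 14.93×2711 + x×3007 + (z_c − 14.93 − x)×3266
Column 2: 1.509×0 + 1.973×1027 + 0.9223×2157 + 7.923×2941 + (z_c − 1.509 − 10.8183)×3266
The z_c×3266 term appears on both sides and cancels. Collect the known terms of each column as K = Σ(ρt)_known − 3266 × (depth of known layers): K_1 = 40475.23 − 3266×14.93 = −8286.15; K_2 = 27317.2151 − 3266×(1.509 + 10.8183) = −12943.7467.
Balance: K_1 − x×(3266 − 3007) = K_2, so x = (K_1 − K_2)/(3266 − 3007) = 4657.6/259 = 18 km.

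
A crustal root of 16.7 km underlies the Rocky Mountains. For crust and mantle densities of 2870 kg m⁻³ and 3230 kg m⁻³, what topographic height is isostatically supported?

Isostatic balance requires: ρ_c h = (ρ_m − ρ_c) r.
h = r (ρ_m − ρ_c) / ρ_c = 16.7 km × (3230 − 2870) / 2870 = 2.09 km.

2.09 km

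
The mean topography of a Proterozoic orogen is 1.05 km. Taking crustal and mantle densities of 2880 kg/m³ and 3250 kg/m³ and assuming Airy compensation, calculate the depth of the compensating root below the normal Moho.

For local isostatic compensation: the weight of the topography is balanced by the buoyancy of the root, ρ_c h = (ρ_m − ρ_c) r.
r = h · ρ_c / (ρ_m − ρ_c) = 1.05 km × 2880 / (3250 − 2880) = 8.17 km.

8.17 km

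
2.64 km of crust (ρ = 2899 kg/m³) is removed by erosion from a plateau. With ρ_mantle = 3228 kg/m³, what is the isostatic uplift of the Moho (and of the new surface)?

Unloading: uplift u = e ρ_c/ρ_m = 2.64 km × 2899/3228 = 2.37 km.

2.37 km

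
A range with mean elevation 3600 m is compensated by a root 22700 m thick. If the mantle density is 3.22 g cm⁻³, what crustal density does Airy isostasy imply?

ρ_c h = (ρ_m − ρ_c) r → ρ_c (h + r) = ρ_m r → ρ_c = ρ_m r / (h + r).
ρ_c = 3.22 × 22700 m / (3600 m + 22700 m) = 2.78 g cm⁻³.

2.78 g cm⁻³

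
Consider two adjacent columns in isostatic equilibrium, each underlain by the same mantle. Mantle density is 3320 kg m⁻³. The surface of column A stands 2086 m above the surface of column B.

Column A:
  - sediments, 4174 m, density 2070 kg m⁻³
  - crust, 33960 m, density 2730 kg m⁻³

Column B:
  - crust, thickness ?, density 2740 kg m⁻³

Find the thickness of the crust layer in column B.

31600 m

Take the compensation level at the base of the deeper column (depth z_c below the surface of column A) and equate Σ ρ_i t_i down to z_c; mantle fills any gap and the z_c terms cancel.
Column A: 4174×2070 + 33960×2730 + (z_c − 38134)×3320
Column B: 2086×0 + x×2740 + (z_c − 2086 − 0 − x)×3320
The z_c×3320 term appears on both sides and cancels. Collect the known terms of each column as K = Σ(ρt)_known − 3320 × (depth of known layers): K_A = 101350980 − 3320×38134 = −25253900; K_B = 0 − 3320×(2086 + 0) = −6925520.
Balance: K_A = K_B − x×(3320 − 2740), so x = (K_B − K_A)/(3320 − 2740) = 18328400/580 = 31600 m.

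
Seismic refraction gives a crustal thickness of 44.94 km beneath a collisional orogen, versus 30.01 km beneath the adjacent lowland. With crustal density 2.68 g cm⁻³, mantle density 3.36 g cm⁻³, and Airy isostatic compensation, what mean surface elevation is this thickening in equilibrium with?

Excess crust Δ = 44.94 km − 30.01 km = 14.93 km, split between elevation h and root r with h + r = Δ.
Airy balance ρ_c h = (ρ_m − ρ_c) r gives r = h ρ_c/(ρ_m − ρ_c), so h (1 + ρ_c/(ρ_m − ρ_c)) = Δ, i.e. h = Δ (ρ_m − ρ_c)/ρ_m.
h = 14.93 km × 0.68/3.36 = 3.02 km.

3.02 km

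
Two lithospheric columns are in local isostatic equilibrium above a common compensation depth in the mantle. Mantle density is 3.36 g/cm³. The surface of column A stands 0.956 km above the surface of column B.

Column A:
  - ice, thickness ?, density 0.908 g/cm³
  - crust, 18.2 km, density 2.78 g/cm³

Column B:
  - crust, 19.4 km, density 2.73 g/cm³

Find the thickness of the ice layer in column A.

1.99 km

Take the compensation level at the base of the deeper column (depth z_c below the surface of column A) and equate Σ ρ_i t_i down to z_c; mantle fills any gap and the z_c terms cancel.
Column A: x×0.908 + 18.2×2.78 + (z_c − 18.2 − x)×3.36
Column B: 0.956×0 + 19.4×2.73 + (z_c − 0.956 − 19.4)×3.36
The z_c×3.36 term appears on both sides and cancels. Collect the known terms of each column as K = Σ(ρt)_known − 3.36 × (depth of known layers): K_A = 50.596 − 3.36×18.2 = −10.556; K_B = 52.962 − 3.36×(0.956 + 19.4) = −15.43416.
Balance: K_A − x×(3.36 − 0.908) = K_B, so x = (K_A − K_B)/(3.36 − 0.908) = 4.87816/2.452 = 1.99 km.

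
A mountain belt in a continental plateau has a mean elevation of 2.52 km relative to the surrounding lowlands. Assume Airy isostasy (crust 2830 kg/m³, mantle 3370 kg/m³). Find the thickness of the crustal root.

Equating mass per unit area of the two columns: the weight of the topography is balanced by the buoyancy of the root, ρ_c h = (ρ_m − ρ_c) r.
r = h · ρ_c / (ρ_m − ρ_c) = 2.52 km × 2830 / (3370 − 2830) = 13.2 km.

13.2 km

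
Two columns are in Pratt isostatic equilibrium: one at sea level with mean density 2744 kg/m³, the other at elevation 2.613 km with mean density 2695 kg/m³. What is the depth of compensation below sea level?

144 km

ρ_ref D = ρ (D + h) → D (ρ_ref − ρ) = ρ h.
D = ρ h/(ρ_ref − ρ) = 2695 × 2.613 km/(2744 − 2695) = 144 km.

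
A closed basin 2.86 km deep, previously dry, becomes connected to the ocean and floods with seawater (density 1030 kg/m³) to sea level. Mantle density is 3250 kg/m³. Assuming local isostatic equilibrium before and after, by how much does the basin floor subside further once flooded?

1.33 km

After flooding the water column is d + s deep. Its weight must equal the weight of mantle displaced by the extra subsidence s: (d + s) ρ_w = s ρ_m.
s = d ρ_w / (ρ_m − ρ_w) = 2.86 km × 1030/(3250 − 1030) = 1.33 km.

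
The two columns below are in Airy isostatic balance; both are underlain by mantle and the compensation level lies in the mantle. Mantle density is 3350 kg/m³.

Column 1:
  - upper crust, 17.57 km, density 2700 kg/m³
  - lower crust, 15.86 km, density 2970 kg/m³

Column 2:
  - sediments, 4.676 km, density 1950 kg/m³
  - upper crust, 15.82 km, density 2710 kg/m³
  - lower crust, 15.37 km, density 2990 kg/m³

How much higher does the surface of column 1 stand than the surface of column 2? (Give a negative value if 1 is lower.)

−1.42 km

For any compensation level in the mantle, the mantle terms cancel and isostasy reduces to e = (Σt_1 − Σt_2) − (Σ(ρt)_1 − Σ(ρt)_2) / ρ_m.
Σt_1 = 33.43 km; Σt_2 = 35.866 km; Σ(ρt)_1 = 94543.2; Σ(ρt)_2 = 97946.7 (in km·kg/m³).
e = (33.43 − 35.866) − (94543.2 − 97946.7) / 3350 = −1.42 km.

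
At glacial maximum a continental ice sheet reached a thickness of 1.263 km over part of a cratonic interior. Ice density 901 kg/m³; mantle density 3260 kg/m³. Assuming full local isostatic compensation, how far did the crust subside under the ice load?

For local isostatic compensation: the ice load ρ_ice t is balanced by mantle displaced below, ρ_m s.
s = t ρ_ice / ρ_m = 1.263 km × 901/3260 = 0.349 km.

0.349 km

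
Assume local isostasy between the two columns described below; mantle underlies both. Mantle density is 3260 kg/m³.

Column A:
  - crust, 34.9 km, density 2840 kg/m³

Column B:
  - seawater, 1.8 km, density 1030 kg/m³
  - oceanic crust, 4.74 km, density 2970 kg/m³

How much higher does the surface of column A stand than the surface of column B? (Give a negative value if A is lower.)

For any compensation level in the mantle, the mantle terms cancel and isostasy reduces to e = (Σt_A − Σt_B) − (Σ(ρt)_A − Σ(ρt)_B) / ρ_m.
Σt_A = 34.9 km; Σt_B = 6.54 km; Σ(ρt)_A = 99116; Σ(ρt)_B = 15931.8 (in km·kg/m³).
e = (34.9 − 6.54) − (99116 − 15931.8) / 3260 = 2.84 km.

2.84 km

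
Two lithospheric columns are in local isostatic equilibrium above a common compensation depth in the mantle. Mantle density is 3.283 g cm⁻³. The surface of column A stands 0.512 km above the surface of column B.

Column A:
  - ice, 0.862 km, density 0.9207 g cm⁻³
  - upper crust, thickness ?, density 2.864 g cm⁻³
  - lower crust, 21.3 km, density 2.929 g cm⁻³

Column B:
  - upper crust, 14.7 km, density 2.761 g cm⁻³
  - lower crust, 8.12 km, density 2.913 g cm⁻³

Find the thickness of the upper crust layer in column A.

Take the compensation level at the base of the deeper column (depth z_c below the surface of column A) and equate Σ ρ_i t_i down to z_c; mantle fills any gap and the z_c terms cancel.
Column A: 0.862×0.9207 + x×2.864 + 21.3×2.929 + (z_c − 22.162 − x)×3.283
Column B: 0.512×0 + 14.7×2.761 + 8.12×2.913 + (z_c − 0.512 − 22.82)×3.283
The z_c×3.283 term appears on both sides and cancels. Collect the known terms of each column as K = Σ(ρt)_known − 3.283 × (depth of known layers): K_A = 63.1813434 − 3.283×22.162 = −9.5765026; K_B = 64.24026 − 3.283×(0.512 + 22.82) = −12.358696.
Balance: K_A − x×(3.283 − 2.864) = K_B, so x = (K_A − K_B)/(3.283 − 2.864) = 2.78219/0.419 = 6.64 km.

6.64 km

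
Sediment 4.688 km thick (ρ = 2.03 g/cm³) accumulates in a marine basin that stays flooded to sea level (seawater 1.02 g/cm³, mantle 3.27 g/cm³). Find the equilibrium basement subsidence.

Submarine loading: the sediment displaces seawater, and the subsidence is in turn flooded, so s (ρ_m − ρ_w) = t (ρ_sed − ρ_w).
s = 4.688 km × (2.03 − 1.02) / (3.27 − 1.02) = 2.1 km.

2.1 km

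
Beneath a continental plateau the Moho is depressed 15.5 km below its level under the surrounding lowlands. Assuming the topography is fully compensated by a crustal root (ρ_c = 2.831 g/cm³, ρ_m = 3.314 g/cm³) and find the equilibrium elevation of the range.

2.64 km

Equating mass per unit area of the two columns: ρ_c h = (ρ_m − ρ_c) r.
h = r (ρ_m − ρ_c) / ρ_c = 15.5 km × (3.314 − 2.831) / 2.831 = 2.64 km.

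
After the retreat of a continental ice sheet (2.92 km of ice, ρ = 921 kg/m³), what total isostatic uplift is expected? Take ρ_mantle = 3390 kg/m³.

Removing the load lets mantle flow back in; uplift u satisfies ρ_ice t = ρ_m u.
u = t ρ_ice/ρ_m = 2.92 km × 921/3390 = 0.793 km.

0.793 km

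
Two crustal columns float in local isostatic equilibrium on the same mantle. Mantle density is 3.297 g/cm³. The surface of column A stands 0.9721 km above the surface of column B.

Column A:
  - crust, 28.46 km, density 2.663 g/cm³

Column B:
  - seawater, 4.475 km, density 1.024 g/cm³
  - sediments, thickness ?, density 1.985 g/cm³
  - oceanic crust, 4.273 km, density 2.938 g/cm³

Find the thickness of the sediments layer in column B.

2.39 km

Take the compensation level at the base of the deeper column (depth z_c below the surface of column A) and equate Σ ρ_i t_i down to z_c; mantle fills any gap and the z_c terms cancel.
Column A: 28.46×2.663 + (z_c − 28.46)×3.297
Column B: 0.9721×0 + 4.475×1.024 + x×1.985 + 4.273×2.938 + (z_c − 0.9721 − 8.748 − x)×3.297
The z_c×3.297 term appears on both sides and cancels. Collect the known terms of each column as K = Σ(ρt)_known − 3.297 × (depth of known layers): K_A = 75.78898 − 3.297×28.46 = −18.04364; K_B = 17.136474 − 3.297×(0.9721 + 8.748) = −14.9106957.
Balance: K_A = K_B − x×(3.297 − 1.985), so x = (K_B − K_A)/(3.297 − 1.985) = 3.13294/1.312 = 2.39 km.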